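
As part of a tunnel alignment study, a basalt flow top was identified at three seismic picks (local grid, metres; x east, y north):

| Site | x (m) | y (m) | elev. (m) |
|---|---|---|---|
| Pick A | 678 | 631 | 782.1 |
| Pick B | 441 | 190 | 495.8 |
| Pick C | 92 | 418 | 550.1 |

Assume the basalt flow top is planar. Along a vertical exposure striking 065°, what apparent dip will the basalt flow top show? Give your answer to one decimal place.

Let the plane be z = a·x + b·y + c.
Pick B−Pick A: −237a − 441b = −286.3;  Pick C−Pick A: −586a − 213b = −232.
Solving gives a = 0.19875, b = 0.54239.
Unit vector along 065° is (sin 65°, cos 65°) = (0.9063, 0.4226).
Slope in that direction = a·(0.9063) + b·(0.4226) = 0.40936.
Apparent dip = arctan|0.40936| = 22.3° (true dip is 30.0°, so apparent ≤ true as expected).

22.3°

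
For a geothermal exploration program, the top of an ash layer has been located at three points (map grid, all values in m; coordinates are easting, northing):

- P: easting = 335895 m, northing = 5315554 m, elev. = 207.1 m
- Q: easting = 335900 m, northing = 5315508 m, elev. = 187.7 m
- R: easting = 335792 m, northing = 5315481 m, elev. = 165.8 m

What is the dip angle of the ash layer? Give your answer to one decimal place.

23.9°

Let the plane be z = a·easting + b·northing + c.
Q−P: 5a − 46b = −19.4;  R−P: −103a − 73b = −41.3.
Solving gives a = 0.09477, b = 0.43204.
Gradient magnitude |∇z| = √(a² + b²) = √(0.00898 + 0.18666) = 0.44231.
True dip = arctan(0.44231) = 23.9°, dipping toward SSW (azimuth ≈ 192°).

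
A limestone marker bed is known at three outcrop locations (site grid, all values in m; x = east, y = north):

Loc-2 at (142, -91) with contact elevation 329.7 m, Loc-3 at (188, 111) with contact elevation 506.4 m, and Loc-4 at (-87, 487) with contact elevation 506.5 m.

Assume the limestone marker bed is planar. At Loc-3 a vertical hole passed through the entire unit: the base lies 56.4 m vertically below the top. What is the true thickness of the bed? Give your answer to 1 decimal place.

Let the plane be z = a·x + b·y + c.
Loc-3−Loc-2: 46a + 202b = 176.7;  Loc-4−Loc-2: −229a + 578b = 176.8.
Solving gives a = 0.91177, b = 0.66712.
|∇z| = √(a²+b²) = 1.12977, so dip δ = arctan(1.12977) = 48.49°.
True thickness = vertical thickness × cos δ = 56.4 × cos 48.49° = 37.4 m.

37.4 m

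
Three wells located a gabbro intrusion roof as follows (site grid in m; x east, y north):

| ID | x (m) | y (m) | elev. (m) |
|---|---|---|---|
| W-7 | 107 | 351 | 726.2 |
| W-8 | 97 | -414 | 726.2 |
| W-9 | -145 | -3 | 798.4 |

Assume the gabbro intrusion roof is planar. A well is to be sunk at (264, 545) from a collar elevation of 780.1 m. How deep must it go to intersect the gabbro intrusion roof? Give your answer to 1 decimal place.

99.0 m

Let the plane be z = a·x + b·y + c.
W-8−W-7: −10a − 765b = 0;  W-9−W-7: −252a − 354b = 72.2.
Solving gives a = −0.29187, b = 0.00382.
Then c = 726.2 − a·107 − b·351 = 756.09.
At (264, 545): z_contact = −77.05 + 2.08 + 756.09 = 681.12 m.
Depth below ground = 780.1 − 681.12 = 99.0 m.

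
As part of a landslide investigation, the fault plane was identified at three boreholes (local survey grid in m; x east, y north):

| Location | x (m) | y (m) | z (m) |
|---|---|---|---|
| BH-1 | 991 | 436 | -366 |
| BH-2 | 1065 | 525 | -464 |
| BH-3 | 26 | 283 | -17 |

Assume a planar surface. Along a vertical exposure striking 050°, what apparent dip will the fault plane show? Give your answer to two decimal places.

37.15°

Let the plane be z = a·x + b·y + c.
BH-2−BH-1: 74a + 89b = −98;  BH-3−BH-1: −965a − 153b = 349.
Solving gives a = −0.21548, b = −0.92196.
Unit vector along 050° is (sin 50°, cos 50°) = (0.7660, 0.6428).
Slope in that direction = a·(0.7660) + b·(0.6428) = −0.75769.
Apparent dip = arctan|0.75769| = 37.15° (true dip is 43.4°, so apparent ≤ true as expected).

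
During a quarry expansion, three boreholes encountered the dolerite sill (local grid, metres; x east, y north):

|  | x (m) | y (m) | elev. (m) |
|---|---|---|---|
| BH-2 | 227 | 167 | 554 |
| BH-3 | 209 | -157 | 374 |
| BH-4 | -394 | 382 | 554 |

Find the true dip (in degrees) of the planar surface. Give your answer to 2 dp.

29.98°

Let the plane be z = a·x + b·y + c.
BH-3−BH-2: −18a − 324b = −180;  BH-4−BH-2: −621a + 215b = 0.
Solving gives a = 0.18871, b = 0.54507.
Gradient magnitude |∇z| = √(a² + b²) = √(0.03561 + 0.29710) = 0.57681.
True dip = arctan(0.57681) = 29.98°, dipping toward SSW (azimuth ≈ 199°).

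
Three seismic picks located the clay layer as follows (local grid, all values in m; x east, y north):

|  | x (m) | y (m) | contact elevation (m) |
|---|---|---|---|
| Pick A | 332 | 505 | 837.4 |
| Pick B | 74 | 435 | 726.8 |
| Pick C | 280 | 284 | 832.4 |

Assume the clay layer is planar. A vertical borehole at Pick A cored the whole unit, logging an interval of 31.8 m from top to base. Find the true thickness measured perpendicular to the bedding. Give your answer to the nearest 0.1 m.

28.9 m

Two edge vectors: Pick A→Pick B = (-258, -70, -110.6), Pick A→Pick C = (-52, -221, -5).
Normal n = (Pick A→Pick B) × (Pick A→Pick C) = (-24092.6, 4461.2, 53378).
So ∂z/∂x = −n_x/n_z = 0.45136 and ∂z/∂y = −n_y/n_z = −0.08358.
|∇z| = √(a²+b²) = 0.45903, so dip δ = arctan(0.45903) = 24.66°.
True thickness = vertical thickness × cos δ = 31.8 × cos 24.66° = 28.9 m.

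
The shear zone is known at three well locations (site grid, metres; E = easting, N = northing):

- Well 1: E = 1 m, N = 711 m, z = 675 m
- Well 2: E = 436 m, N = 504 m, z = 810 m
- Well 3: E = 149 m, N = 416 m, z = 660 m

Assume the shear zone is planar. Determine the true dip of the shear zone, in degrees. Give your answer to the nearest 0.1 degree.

Let the plane be z = a·E + b·N + c.
Well 2−Well 1: 435a − 207b = 135;  Well 3−Well 1: 148a − 295b = −15.
Solving gives a = 0.43946, b = 0.27132.
Gradient magnitude |∇z| = √(a² + b²) = √(0.19312 + 0.07361) = 0.51646.
True dip = arctan(0.51646) = 27.3°, dipping toward WSW (azimuth ≈ 238°).

27.3°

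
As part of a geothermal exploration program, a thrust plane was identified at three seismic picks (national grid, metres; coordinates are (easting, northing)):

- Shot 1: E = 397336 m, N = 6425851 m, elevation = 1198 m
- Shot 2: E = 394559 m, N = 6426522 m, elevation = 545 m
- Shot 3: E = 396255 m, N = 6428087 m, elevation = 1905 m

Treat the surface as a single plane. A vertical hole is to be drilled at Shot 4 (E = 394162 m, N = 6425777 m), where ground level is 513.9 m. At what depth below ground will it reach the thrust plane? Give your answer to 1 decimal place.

Two edge vectors: Shot 1→Shot 2 = (-2777, 671, -653), Shot 1→Shot 3 = (-1081, 2236, 707).
Normal n = (Shot 1→Shot 2) × (Shot 1→Shot 3) = (1934505, 2669232, -5484021).
So ∂z/∂E = −n_x/n_z = 0.352753026 and ∂z/∂N = −n_y/n_z = 0.486728990.
Intercept c from Shot 1: 1198 − 140161.48 − 3127647.96 = −3266611.44.
At (394162, 6425777): z_contact = 139041.84 + 3127611.95 − 3266611.44 = 42.34 m.
Depth below ground = 513.9 − 42.34 = 471.6 m.

471.6 m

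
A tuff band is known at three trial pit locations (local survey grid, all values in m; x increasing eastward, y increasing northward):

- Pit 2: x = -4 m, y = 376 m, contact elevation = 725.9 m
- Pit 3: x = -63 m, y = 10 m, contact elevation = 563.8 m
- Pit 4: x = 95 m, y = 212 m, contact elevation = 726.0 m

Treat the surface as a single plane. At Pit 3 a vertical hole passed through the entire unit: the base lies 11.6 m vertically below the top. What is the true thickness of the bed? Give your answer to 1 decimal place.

Let the plane be z = a·x + b·y + c.
Pit 3−Pit 2: −59a − 366b = −162.1;  Pit 4−Pit 2: 99a − 164b = 0.1.
Solving gives a = 0.57985, b = 0.34942.
|∇z| = √(a²+b²) = 0.67700, so dip δ = arctan(0.67700) = 34.10°.
True thickness = vertical thickness × cos δ = 11.6 × cos 34.10° = 9.6 m.

9.6 m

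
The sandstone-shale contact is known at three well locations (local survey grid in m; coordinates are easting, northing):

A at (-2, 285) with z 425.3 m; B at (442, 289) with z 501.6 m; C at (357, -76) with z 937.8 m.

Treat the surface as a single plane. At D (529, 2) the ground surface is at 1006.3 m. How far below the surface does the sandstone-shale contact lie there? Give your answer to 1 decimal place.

Two edge vectors: A→B = (444, 4, 76.3), A→C = (359, -361, 512.5).
Normal n = (A→B) × (A→C) = (29594.3, -200158.3, -161720).
So ∂z/∂easting = −n_x/n_z = 0.18300 and ∂z/∂northing = −n_y/n_z = −1.23768.
Intercept c from A: 425.3 + 0.37 + 352.74 = 778.41.
At (529, 2): z_contact = 96.81 − 2.48 + 778.41 = 872.74 m.
Depth below ground = 1006.3 − 872.74 = 133.6 m.

133.6 m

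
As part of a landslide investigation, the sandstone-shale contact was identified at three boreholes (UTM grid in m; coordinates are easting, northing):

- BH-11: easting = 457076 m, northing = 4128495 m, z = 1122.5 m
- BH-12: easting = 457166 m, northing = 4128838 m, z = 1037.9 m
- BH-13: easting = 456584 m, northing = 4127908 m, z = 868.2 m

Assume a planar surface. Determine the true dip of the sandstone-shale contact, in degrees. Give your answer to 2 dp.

52.55°

Two edge vectors: BH-11→BH-12 = (90, 343, -84.6), BH-11→BH-13 = (-492, -587, -254.3).
Normal n = (BH-11→BH-12) × (BH-11→BH-13) = (-136885.1, 64510.2, 115926).
So ∂z/∂easting = −n_x/n_z = 1.18080 and ∂z/∂northing = −n_y/n_z = −0.55648.
Gradient magnitude |∇z| = √(a² + b²) = √(1.39428 + 0.30967) = 1.30535.
True dip = arctan(1.30535) = 52.55°, dipping toward WNW (azimuth ≈ 295°).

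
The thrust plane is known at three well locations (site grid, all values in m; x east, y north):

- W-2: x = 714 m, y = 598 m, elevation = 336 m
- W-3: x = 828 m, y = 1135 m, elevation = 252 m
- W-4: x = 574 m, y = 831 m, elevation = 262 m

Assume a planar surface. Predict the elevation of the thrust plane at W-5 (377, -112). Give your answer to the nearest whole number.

410 m

Two edge vectors: W-2→W-3 = (114, 537, -84), W-2→W-4 = (-140, 233, -74).
Normal n = (W-2→W-3) × (W-2→W-4) = (-20166, 20196, 101742).
So ∂z/∂x = −n_x/n_z = 0.19821 and ∂z/∂y = −n_y/n_z = −0.19850.
Intercept c from W-2: 336 − 141.52 + 118.70 = 313.18.
At (377, -112): z = 74.7 + 22.2 + 313.18 = 410.1 m.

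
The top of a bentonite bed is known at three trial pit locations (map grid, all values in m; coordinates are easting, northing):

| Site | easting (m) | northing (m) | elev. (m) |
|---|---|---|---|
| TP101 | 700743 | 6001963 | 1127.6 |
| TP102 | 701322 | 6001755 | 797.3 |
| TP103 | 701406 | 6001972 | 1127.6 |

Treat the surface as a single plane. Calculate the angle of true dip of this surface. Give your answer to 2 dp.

Let the plane be z = a·easting + b·northing + c.
TP102−TP101: 579a − 208b = −330.3;  TP103−TP101: 663a + 9b = 0.
Solving gives a = −0.02077, b = 1.53016.
Gradient magnitude |∇z| = √(a² + b²) = √(0.00043 + 2.34139) = 1.53030.
True dip = arctan(1.53030) = 56.84°, dipping toward S (azimuth ≈ 179°).

56.84°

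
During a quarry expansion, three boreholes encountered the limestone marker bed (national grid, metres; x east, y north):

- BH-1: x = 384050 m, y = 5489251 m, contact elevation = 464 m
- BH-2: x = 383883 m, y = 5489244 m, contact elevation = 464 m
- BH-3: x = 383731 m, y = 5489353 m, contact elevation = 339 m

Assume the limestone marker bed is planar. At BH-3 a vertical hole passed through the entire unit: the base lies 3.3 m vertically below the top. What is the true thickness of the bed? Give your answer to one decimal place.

Let the plane be z = a·x + b·y + c.
BH-2−BH-1: −167a − 7b = 0;  BH-3−BH-1: −319a + 102b = −125.
Solving gives a = 0.04541, b = −1.08346.
|∇z| = √(a²+b²) = 1.08441, so dip δ = arctan(1.08441) = 47.32°.
True thickness = vertical thickness × cos δ = 3.3 × cos 47.32° = 2.2 m.

2.2 m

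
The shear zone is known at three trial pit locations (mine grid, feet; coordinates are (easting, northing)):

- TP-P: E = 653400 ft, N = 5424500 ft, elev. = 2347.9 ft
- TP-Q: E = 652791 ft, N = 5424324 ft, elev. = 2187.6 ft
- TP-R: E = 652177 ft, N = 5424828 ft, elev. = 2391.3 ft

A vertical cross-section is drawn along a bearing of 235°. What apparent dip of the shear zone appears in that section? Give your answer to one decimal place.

Let the plane be z = a·E + b·N + c.
TP-Q−TP-P: −609a − 176b = −160.3;  TP-R−TP-P: −1223a + 328b = 43.4.
Solving gives a = 0.10829, b = 0.53609.
Unit vector along 235° is (sin 235°, cos 235°) = (-0.8192, -0.5736).
Slope in that direction = a·(-0.8192) + b·(-0.5736) = −0.39619.
Apparent dip = arctan|0.39619| = 21.6° (true dip is 28.7°, so apparent ≤ true as expected).

21.6°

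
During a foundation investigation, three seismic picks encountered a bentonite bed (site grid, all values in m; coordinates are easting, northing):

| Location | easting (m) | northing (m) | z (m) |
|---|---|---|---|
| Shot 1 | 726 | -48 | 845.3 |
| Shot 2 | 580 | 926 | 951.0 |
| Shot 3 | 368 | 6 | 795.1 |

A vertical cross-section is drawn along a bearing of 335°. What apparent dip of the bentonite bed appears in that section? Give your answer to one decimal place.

3.0°

Two edge vectors: Shot 1→Shot 2 = (-146, 974, 105.7), Shot 1→Shot 3 = (-358, 54, -50.2).
Normal n = (Shot 1→Shot 2) × (Shot 1→Shot 3) = (-54602.6, -45169.8, 340808).
So ∂z/∂easting = −n_x/n_z = 0.16022 and ∂z/∂northing = −n_y/n_z = 0.13254.
Unit vector along 335° is (sin 335°, cos 335°) = (-0.4226, 0.9063).
Slope in that direction = a·(-0.4226) + b·(0.9063) = 0.05241.
Apparent dip = arctan|0.05241| = 3.0° (true dip is 11.7°, so apparent ≤ true as expected).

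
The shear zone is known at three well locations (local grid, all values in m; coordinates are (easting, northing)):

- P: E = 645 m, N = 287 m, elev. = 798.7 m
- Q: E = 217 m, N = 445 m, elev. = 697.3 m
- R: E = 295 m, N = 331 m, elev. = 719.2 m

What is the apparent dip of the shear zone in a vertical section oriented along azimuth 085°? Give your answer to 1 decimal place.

12.3°

Two edge vectors: P→Q = (-428, 158, -101.4), P→R = (-350, 44, -79.5).
Normal n = (P→Q) × (P→R) = (-8099.4, 1464, 36468).
So ∂z/∂E = −n_x/n_z = 0.22210 and ∂z/∂N = −n_y/n_z = −0.04014.
Unit vector along 085° is (sin 85°, cos 85°) = (0.9962, 0.0872).
Slope in that direction = a·(0.9962) + b·(0.0872) = 0.21775.
Apparent dip = arctan|0.21775| = 12.3° (true dip is 12.7°, so apparent ≤ true as expected).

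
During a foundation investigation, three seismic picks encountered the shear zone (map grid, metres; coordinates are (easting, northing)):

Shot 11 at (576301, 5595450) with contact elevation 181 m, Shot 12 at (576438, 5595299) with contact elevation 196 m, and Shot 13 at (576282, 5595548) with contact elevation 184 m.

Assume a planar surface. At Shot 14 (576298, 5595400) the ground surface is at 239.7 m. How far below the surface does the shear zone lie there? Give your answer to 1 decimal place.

62.5 m

Let the plane be z = a·E + b·N + c.
Shot 12−Shot 11: 137a − 151b = 15;  Shot 13−Shot 11: −19a + 98b = 3.
Solving gives a = 0.182154021, b = 0.065927820.
Then c = 181 − a·576301 − b·5595450 = −473690.37.
At (576298, 5595400): z_contact = 104975.00 + 368892.53 − 473690.37 = 177.16 m.
Depth below ground = 239.7 − 177.16 = 62.5 m.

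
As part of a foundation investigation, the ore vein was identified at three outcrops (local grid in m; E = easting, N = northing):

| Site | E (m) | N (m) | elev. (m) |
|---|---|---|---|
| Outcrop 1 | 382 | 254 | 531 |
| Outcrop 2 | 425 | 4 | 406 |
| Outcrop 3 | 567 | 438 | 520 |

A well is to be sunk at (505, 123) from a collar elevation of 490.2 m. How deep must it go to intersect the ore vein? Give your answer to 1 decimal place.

72.5 m

Let the plane be z = a·E + b·N + c.
Outcrop 2−Outcrop 1: 43a − 250b = −125;  Outcrop 3−Outcrop 1: 185a + 184b = −11.
Solving gives a = −0.47543, b = 0.41823.
Then c = 531 − a·382 − b·254 = 606.38.
At (505, 123): z_contact = −240.09 + 51.44 + 606.38 = 417.73 m.
Depth below ground = 490.2 − 417.73 = 72.5 m.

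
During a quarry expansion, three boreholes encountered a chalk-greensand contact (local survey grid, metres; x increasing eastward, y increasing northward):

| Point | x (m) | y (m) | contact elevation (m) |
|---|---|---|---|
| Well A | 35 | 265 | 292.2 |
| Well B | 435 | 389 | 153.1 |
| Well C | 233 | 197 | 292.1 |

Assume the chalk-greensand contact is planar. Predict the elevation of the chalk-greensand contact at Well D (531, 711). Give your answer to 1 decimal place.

-35.6 m

Two edge vectors: Well A→Well B = (400, 124, -139.1), Well A→Well C = (198, -68, -0.1).
Normal n = (Well A→Well B) × (Well A→Well C) = (-9471.2, -27501.8, -51752).
So ∂z/∂x = −n_x/n_z = −0.18301 and ∂z/∂y = −n_y/n_z = −0.53142.
Intercept c from Well A: 292.2 + 6.41 + 140.83 = 439.43.
At (531, 711): z = −97.2 − 377.8 + 439.43 = -35.6 m.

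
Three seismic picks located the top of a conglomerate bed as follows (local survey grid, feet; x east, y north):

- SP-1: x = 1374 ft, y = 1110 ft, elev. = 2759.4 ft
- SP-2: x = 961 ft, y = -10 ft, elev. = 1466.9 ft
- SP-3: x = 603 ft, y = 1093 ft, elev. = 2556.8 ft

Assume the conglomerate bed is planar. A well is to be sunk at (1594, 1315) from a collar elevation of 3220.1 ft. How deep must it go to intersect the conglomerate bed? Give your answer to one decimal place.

Two edge vectors: SP-1→SP-2 = (-413, -1120, -1292.5), SP-1→SP-3 = (-771, -17, -202.6).
Normal n = (SP-1→SP-2) × (SP-1→SP-3) = (204939.5, 912843.7, -856499).
So ∂z/∂x = −n_x/n_z = 0.239276 and ∂z/∂y = −n_y/n_z = 1.065785.
Intercept c from SP-1: 2759.4 − 328.76 − 1183.02 = 1247.61.
At (1594, 1315): z_contact = 381.41 + 1401.51 + 1247.61 = 3030.53 ft.
Depth below ground = 3220.1 − 3030.53 = 189.6 ft.

189.6 ft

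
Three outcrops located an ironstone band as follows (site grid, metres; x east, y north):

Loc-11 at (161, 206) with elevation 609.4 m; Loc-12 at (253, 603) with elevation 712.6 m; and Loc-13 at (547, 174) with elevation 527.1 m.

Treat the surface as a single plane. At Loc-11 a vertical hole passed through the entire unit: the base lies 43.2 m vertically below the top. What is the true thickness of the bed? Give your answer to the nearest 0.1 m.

40.7 m

Let the plane be z = a·x + b·y + c.
Loc-12−Loc-11: 92a + 397b = 103.2;  Loc-13−Loc-11: 386a − 32b = −82.3.
Solving gives a = −0.18805, b = 0.30353.
|∇z| = √(a²+b²) = 0.35706, so dip δ = arctan(0.35706) = 19.65°.
True thickness = vertical thickness × cos δ = 43.2 × cos 19.65° = 40.7 m.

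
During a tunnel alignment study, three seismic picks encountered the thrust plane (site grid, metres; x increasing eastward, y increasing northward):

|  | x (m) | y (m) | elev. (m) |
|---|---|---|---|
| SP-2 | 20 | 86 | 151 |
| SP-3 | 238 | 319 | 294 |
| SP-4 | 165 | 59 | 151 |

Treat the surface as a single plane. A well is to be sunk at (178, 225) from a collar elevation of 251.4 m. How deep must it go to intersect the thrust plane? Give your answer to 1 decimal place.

Let the plane be z = a·x + b·y + c.
SP-3−SP-2: 218a + 233b = 143;  SP-4−SP-2: 145a − 27b = 0.
Solving gives a = 0.09733, b = 0.52267.
Then c = 151 − a·20 − b·86 = 104.10.
At (178, 225): z_contact = 17.32 + 117.60 + 104.10 = 239.03 m.
Depth below ground = 251.4 − 239.03 = 12.4 m.

12.4 m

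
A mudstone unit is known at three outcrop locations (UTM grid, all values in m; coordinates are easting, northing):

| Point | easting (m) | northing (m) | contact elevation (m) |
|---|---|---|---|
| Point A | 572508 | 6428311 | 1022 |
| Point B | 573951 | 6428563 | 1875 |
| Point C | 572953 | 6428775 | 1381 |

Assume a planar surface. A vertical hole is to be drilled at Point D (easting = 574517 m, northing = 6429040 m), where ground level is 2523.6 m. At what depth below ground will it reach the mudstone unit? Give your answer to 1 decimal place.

220.1 m

Let the plane be z = a·easting + b·northing + c.
Point B−Point A: 1443a + 252b = 853;  Point C−Point A: 445a + 464b = 359.
Solving gives a = 0.547752829, b = 0.248383601.
Then c = 1022 − a·572508 − b·6428311 = −1909257.91.
At (574517, 6429040): z_contact = 314693.31 + 1596868.11 − 1909257.91 = 2303.51 m.
Depth below ground = 2523.6 − 2303.51 = 220.1 m.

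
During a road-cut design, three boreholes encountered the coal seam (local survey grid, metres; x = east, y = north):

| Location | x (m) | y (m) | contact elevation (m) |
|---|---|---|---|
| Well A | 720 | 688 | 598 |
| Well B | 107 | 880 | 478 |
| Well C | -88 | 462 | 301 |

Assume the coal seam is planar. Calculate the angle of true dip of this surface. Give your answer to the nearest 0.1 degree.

22.2°

Two edge vectors: Well A→Well B = (-613, 192, -120), Well A→Well C = (-808, -226, -297).
Normal n = (Well A→Well B) × (Well A→Well C) = (-84144, -85101, 293674).
So ∂z/∂x = −n_x/n_z = 0.28652 and ∂z/∂y = −n_y/n_z = 0.28978.
Gradient magnitude |∇z| = √(a² + b²) = √(0.08209 + 0.08397) = 0.40751.
True dip = arctan(0.40751) = 22.2°, dipping toward SW (azimuth ≈ 225°).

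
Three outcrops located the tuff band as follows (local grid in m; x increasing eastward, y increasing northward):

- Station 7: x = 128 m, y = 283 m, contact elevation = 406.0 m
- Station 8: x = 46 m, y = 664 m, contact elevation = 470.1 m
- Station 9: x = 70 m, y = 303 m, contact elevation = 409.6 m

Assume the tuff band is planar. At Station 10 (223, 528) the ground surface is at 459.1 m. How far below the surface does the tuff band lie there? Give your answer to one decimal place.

Let the plane be z = a·x + b·y + c.
Station 8−Station 7: −82a + 381b = 64.1;  Station 9−Station 7: −58a + 20b = 3.6.
Solving gives a = −0.00438, b = 0.16730.
Then c = 406 − a·128 − b·283 = 359.22.
At (223, 528): z_contact = −0.98 + 88.33 + 359.22 = 446.57 m.
Depth below ground = 459.1 − 446.57 = 12.5 m.

12.5 m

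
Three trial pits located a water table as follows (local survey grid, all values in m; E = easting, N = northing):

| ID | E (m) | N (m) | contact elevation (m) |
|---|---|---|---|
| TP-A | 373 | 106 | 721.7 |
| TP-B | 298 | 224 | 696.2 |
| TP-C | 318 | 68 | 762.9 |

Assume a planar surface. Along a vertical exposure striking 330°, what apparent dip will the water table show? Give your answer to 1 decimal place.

11.8°

Let the plane be z = a·E + b·N + c.
TP-B−TP-A: −75a + 118b = −25.5;  TP-C−TP-A: −55a − 38b = 41.2.
Solving gives a = −0.41677, b = −0.48100.
Unit vector along 330° is (sin 330°, cos 330°) = (-0.5000, 0.8660).
Slope in that direction = a·(-0.5000) + b·(0.8660) = −0.20817.
Apparent dip = arctan|0.20817| = 11.8° (true dip is 32.5°, so apparent ≤ true as expected).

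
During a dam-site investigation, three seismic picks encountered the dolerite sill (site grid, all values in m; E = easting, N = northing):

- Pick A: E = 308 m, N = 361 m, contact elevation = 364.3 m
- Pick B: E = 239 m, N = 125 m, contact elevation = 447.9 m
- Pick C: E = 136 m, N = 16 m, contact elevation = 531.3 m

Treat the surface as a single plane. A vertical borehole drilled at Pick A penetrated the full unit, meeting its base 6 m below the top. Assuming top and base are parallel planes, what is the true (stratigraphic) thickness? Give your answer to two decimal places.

Let the plane be z = a·E + b·N + c.
Pick B−Pick A: −69a − 236b = 83.6;  Pick C−Pick A: −172a − 345b = 167.
Solving gives a = −0.62965, b = −0.17014.
|∇z| = √(a²+b²) = 0.65224, so dip δ = arctan(0.65224) = 33.11°.
True thickness = vertical thickness × cos δ = 6 × cos 33.11° = 5.03 m.

5.03 m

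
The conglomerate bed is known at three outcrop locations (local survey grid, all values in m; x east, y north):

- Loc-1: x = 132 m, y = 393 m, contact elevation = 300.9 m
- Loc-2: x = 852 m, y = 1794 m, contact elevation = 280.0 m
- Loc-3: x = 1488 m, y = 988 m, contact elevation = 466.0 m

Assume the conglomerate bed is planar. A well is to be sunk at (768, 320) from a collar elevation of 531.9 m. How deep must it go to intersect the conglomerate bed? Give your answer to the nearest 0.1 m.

118.3 m

Let the plane be z = a·x + b·y + c.
Loc-2−Loc-1: 720a + 1401b = −20.9;  Loc-3−Loc-1: 1356a + 595b = 165.1.
Solving gives a = 0.165657, b = −0.100052.
Then c = 300.9 − a·132 − b·393 = 318.35.
At (768, 320): z_contact = 127.22 − 32.02 + 318.35 = 413.56 m.
Depth below ground = 531.9 − 413.56 = 118.3 m.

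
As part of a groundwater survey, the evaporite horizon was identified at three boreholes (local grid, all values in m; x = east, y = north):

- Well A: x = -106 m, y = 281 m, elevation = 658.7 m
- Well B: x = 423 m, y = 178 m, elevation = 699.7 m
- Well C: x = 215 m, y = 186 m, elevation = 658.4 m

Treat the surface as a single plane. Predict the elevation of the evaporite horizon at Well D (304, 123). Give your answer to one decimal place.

Two edge vectors: Well A→Well B = (529, -103, 41), Well A→Well C = (321, -95, -0.3).
Normal n = (Well A→Well B) × (Well A→Well C) = (3925.9, 13319.7, -17192).
So ∂z/∂x = −n_x/n_z = 0.22836 and ∂z/∂y = −n_y/n_z = 0.77476.
Intercept c from Well A: 658.7 + 24.21 − 217.71 = 465.20.
At (304, 123): z = 69.4 + 95.3 + 465.20 = 629.9 m.

629.9 m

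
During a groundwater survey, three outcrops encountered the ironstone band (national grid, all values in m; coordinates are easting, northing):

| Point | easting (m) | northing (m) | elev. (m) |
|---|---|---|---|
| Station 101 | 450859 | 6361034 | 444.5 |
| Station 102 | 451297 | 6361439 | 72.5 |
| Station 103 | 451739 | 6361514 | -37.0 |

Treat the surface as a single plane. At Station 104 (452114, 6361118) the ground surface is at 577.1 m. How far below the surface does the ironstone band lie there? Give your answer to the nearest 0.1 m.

340.8 m

Two edge vectors: Station 101→Station 102 = (438, 405, -372), Station 101→Station 103 = (880, 480, -481.5).
Normal n = (Station 101→Station 102) × (Station 101→Station 103) = (-16447.5, -116463, -146160).
So ∂z/∂easting = −n_x/n_z = −0.112530788 and ∂z/∂northing = −n_y/n_z = −0.796818555.
Intercept c from Station 101: 444.5 + 50735.52 + 5068589.92 = 5119769.94.
At (452114, 6361118): z_contact = −50876.74 − 5068656.85 + 5119769.94 = 236.34 m.
Depth below ground = 577.1 − 236.34 = 340.8 m.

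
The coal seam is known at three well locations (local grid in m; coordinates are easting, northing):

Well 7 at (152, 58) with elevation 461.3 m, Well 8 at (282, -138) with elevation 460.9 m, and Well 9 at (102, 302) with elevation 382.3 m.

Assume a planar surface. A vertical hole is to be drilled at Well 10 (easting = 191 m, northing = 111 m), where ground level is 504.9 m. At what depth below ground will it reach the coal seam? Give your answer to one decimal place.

96.2 m

Two edge vectors: Well 7→Well 8 = (130, -196, -0.4), Well 7→Well 9 = (-50, 244, -79).
Normal n = (Well 7→Well 8) × (Well 7→Well 9) = (15581.6, 10290, 21920).
So ∂z/∂easting = −n_x/n_z = −0.71084 and ∂z/∂northing = −n_y/n_z = −0.46943.
Intercept c from Well 7: 461.3 + 108.05 + 27.23 = 596.57.
At (191, 111): z_contact = −135.77 − 52.11 + 596.57 = 408.70 m.
Depth below ground = 504.9 − 408.70 = 96.2 m.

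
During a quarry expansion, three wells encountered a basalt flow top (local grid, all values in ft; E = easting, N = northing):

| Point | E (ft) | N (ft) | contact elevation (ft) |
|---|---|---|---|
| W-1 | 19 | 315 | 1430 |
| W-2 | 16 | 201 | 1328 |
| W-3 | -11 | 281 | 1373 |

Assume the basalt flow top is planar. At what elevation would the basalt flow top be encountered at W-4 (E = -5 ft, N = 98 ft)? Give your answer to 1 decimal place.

Two edge vectors: W-1→W-2 = (-3, -114, -102), W-1→W-3 = (-30, -34, -57).
Normal n = (W-1→W-2) × (W-1→W-3) = (3030, 2889, -3318).
So ∂z/∂E = −n_x/n_z = 0.91320 and ∂z/∂N = −n_y/n_z = 0.87071.
Intercept c from W-1: 1430 − 17.35 − 274.27 = 1138.38.
At (-5, 98): z = −4.6 + 85.3 + 1138.38 = 1219.1 ft.

1219.1 ft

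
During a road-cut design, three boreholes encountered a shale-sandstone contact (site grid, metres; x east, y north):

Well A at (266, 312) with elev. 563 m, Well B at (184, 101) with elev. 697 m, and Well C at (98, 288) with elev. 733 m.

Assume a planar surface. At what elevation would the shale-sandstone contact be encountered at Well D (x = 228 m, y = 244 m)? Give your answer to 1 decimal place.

Two edge vectors: Well A→Well B = (-82, -211, 134), Well A→Well C = (-168, -24, 170).
Normal n = (Well A→Well B) × (Well A→Well C) = (-32654, -8572, -33480).
So ∂z/∂x = −n_x/n_z = −0.97533 and ∂z/∂y = −n_y/n_z = −0.25603.
Intercept c from Well A: 563 + 259.44 + 79.88 = 902.32.
At (228, 244): z = −222.4 − 62.5 + 902.32 = 617.5 m.

617.5 m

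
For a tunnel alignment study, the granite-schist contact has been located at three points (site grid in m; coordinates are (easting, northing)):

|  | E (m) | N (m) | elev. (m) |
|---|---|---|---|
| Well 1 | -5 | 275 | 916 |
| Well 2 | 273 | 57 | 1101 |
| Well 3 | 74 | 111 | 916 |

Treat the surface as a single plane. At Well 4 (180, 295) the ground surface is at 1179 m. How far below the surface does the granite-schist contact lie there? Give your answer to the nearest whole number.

Two edge vectors: Well 1→Well 2 = (278, -218, 185), Well 1→Well 3 = (79, -164, 0).
Normal n = (Well 1→Well 2) × (Well 1→Well 3) = (30340, 14615, -28370).
So ∂z/∂E = −n_x/n_z = 1.06944 and ∂z/∂N = −n_y/n_z = 0.51516.
Intercept c from Well 1: 916 + 5.35 − 141.67 = 779.68.
At (180, 295): z_contact = 192.5 + 152.0 + 779.68 = 1124.1 m.
Depth below ground = 1179 − 1124.1 = 55 m.

55 m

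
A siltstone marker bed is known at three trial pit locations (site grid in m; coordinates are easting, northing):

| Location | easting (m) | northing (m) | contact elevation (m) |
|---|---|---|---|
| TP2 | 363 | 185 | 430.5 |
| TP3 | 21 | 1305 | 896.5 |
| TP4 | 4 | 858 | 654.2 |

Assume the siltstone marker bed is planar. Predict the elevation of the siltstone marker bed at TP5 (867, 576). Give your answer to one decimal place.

821.9 m

Two edge vectors: TP2→TP3 = (-342, 1120, 466), TP2→TP4 = (-359, 673, 223.7).
Normal n = (TP2→TP3) × (TP2→TP4) = (-63074, -90788.6, 171914).
So ∂z/∂easting = −n_x/n_z = 0.366893 and ∂z/∂northing = −n_y/n_z = 0.528105.
Intercept c from TP2: 430.5 − 133.18 − 97.70 = 199.62.
At (867, 576): z = 318.1 + 304.2 + 199.62 = 821.9 m.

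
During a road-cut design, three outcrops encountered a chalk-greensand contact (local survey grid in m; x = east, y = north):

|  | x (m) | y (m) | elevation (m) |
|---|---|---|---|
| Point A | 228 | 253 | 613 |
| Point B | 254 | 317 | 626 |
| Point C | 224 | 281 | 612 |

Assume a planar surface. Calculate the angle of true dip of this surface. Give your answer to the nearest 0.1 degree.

23.5°

Let the plane be z = a·x + b·y + c.
Point B−Point A: 26a + 64b = 13;  Point C−Point A: −4a + 28b = −1.
Solving gives a = 0.43496, b = 0.02642.
Gradient magnitude |∇z| = √(a² + b²) = √(0.18919 + 0.00070) = 0.43576.
True dip = arctan(0.43576) = 23.5°, dipping toward W (azimuth ≈ 267°).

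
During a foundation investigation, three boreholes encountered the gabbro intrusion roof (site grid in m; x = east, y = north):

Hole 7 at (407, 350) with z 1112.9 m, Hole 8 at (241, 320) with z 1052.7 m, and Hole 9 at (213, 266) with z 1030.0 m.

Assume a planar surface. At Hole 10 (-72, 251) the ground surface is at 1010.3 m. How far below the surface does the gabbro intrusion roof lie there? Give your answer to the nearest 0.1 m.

Let the plane be z = a·x + b·y + c.
Hole 8−Hole 7: −166a − 30b = −60.2;  Hole 9−Hole 7: −194a − 84b = −82.9.
Solving gives a = 0.31632, b = 0.25635.
Then c = 1112.9 − a·407 − b·350 = 894.43.
At (-72, 251): z_contact = −22.78 + 64.34 + 894.43 = 936.00 m.
Depth below ground = 1010.3 − 936.00 = 74.3 m.

74.3 m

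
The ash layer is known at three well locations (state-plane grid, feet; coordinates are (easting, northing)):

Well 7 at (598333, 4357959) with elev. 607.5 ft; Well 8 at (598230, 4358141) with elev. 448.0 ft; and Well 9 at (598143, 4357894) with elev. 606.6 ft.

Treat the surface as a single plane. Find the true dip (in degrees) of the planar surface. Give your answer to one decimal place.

37.8°

Let the plane be z = a·E + b·N + c.
Well 8−Well 7: −103a + 182b = −159.5;  Well 9−Well 7: −190a − 65b = −0.9.
Solving gives a = 0.25515, b = −0.73198.
Gradient magnitude |∇z| = √(a² + b²) = √(0.06510 + 0.53579) = 0.77517.
True dip = arctan(0.77517) = 37.8°, dipping toward NNW (azimuth ≈ 341°).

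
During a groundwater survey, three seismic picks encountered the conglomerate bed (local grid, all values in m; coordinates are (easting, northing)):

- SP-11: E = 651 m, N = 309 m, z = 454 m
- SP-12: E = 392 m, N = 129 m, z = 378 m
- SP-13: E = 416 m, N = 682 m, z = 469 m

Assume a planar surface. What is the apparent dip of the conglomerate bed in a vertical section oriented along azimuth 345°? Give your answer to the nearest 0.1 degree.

5.9°

Two edge vectors: SP-11→SP-12 = (-259, -180, -76), SP-11→SP-13 = (-235, 373, 15).
Normal n = (SP-11→SP-12) × (SP-11→SP-13) = (25648, 21745, -138907).
So ∂z/∂E = −n_x/n_z = 0.18464 and ∂z/∂N = −n_y/n_z = 0.15654.
Unit vector along 345° is (sin 345°, cos 345°) = (-0.2588, 0.9659).
Slope in that direction = a·(-0.2588) + b·(0.9659) = 0.10342.
Apparent dip = arctan|0.10342| = 5.9° (true dip is 13.6°, so apparent ≤ true as expected).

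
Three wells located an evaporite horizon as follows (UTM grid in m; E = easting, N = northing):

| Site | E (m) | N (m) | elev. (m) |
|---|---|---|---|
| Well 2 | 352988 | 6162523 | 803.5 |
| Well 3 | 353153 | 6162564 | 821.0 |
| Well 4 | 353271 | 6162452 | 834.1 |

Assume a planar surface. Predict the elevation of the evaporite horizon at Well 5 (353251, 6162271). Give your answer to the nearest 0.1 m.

832.7 m

Two edge vectors: Well 2→Well 3 = (165, 41, 17.5), Well 2→Well 4 = (283, -71, 30.6).
Normal n = (Well 2→Well 3) × (Well 2→Well 4) = (2497.1, -96.5, -23318).
So ∂z/∂E = −n_x/n_z = 0.107088944 and ∂z/∂N = −n_y/n_z = −0.004138434.
Intercept c from Well 2: 803.5 − 37801.11 + 25503.19 = −11494.42.
At (353251, 6162271): z = 37829.3 − 25502.2 − 11494.42 = 832.7 m.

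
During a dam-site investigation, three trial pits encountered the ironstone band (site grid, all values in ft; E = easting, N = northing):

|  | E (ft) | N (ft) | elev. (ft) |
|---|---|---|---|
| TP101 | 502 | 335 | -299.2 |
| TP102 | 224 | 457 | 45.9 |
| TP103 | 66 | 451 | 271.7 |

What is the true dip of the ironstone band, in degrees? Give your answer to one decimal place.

55.7°

Let the plane be z = a·E + b·N + c.
TP102−TP101: −278a + 122b = 345.1;  TP103−TP101: −436a + 116b = 570.9.
Solving gives a = −1.41416, b = −0.39375.
Gradient magnitude |∇z| = √(a² + b²) = √(1.99985 + 0.15504) = 1.46795.
True dip = arctan(1.46795) = 55.7°, dipping toward ENE (azimuth ≈ 074°).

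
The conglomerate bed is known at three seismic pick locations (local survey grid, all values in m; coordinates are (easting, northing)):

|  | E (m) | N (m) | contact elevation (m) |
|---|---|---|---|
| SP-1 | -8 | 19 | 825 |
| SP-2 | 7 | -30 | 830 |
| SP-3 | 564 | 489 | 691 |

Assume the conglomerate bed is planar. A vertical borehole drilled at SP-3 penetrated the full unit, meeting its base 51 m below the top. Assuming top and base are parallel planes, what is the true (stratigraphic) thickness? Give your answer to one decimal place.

50.2 m

Two edge vectors: SP-1→SP-2 = (15, -49, 5), SP-1→SP-3 = (572, 470, -134).
Normal n = (SP-1→SP-2) × (SP-1→SP-3) = (4216, 4870, 35078).
So ∂z/∂E = −n_x/n_z = −0.12019 and ∂z/∂N = −n_y/n_z = −0.13883.
|∇z| = √(a²+b²) = 0.18363, so dip δ = arctan(0.18363) = 10.41°.
True thickness = vertical thickness × cos δ = 51 × cos 10.41° = 50.2 m.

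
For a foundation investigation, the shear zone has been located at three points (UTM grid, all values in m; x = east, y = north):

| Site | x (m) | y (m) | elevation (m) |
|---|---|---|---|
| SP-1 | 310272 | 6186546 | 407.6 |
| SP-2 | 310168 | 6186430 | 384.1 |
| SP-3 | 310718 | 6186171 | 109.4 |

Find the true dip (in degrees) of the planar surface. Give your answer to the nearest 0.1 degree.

28.3°

Let the plane be z = a·x + b·y + c.
SP-2−SP-1: −104a − 116b = −23.5;  SP-3−SP-1: 446a − 375b = −298.2.
Solving gives a = −0.28411, b = 0.45730.
Gradient magnitude |∇z| = √(a² + b²) = √(0.08072 + 0.20913) = 0.53837.
True dip = arctan(0.53837) = 28.3°, dipping toward SSE (azimuth ≈ 148°).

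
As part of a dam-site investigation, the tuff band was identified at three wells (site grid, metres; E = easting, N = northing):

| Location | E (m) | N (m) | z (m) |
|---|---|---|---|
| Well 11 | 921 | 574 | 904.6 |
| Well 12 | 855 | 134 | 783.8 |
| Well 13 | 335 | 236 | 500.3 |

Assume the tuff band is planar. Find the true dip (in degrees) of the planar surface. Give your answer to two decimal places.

Let the plane be z = a·E + b·N + c.
Well 12−Well 11: −66a − 440b = −120.8;  Well 13−Well 11: −586a − 338b = −404.3.
Solving gives a = 0.58192, b = 0.18726.
Gradient magnitude |∇z| = √(a² + b²) = √(0.33863 + 0.03507) = 0.61131.
True dip = arctan(0.61131) = 31.44°, dipping toward WSW (azimuth ≈ 252°).

31.44°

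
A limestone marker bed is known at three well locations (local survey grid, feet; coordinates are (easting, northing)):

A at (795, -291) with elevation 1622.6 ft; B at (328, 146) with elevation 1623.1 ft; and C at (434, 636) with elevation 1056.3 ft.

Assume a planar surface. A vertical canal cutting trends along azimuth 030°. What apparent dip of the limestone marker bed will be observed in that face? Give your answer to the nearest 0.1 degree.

Two edge vectors: A→B = (-467, 437, 0.5), A→C = (-361, 927, -566.3).
Normal n = (A→B) × (A→C) = (-247936.6, -264642.6, -275152).
So ∂z/∂E = −n_x/n_z = −0.90109 and ∂z/∂N = −n_y/n_z = −0.96181.
Unit vector along 030° is (sin 30°, cos 30°) = (0.5000, 0.8660).
Slope in that direction = a·(0.5000) + b·(0.8660) = −1.28349.
Apparent dip = arctan|1.28349| = 52.1° (true dip is 52.8°, so apparent ≤ true as expected).

52.1°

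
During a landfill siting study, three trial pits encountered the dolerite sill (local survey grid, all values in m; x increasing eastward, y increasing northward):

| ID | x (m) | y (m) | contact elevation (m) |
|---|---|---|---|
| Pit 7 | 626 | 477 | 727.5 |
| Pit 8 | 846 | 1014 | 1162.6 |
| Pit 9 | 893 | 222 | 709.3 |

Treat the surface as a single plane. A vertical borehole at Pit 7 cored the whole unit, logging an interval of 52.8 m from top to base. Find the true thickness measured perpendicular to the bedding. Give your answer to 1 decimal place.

41.5 m

Let the plane be z = a·x + b·y + c.
Pit 8−Pit 7: 220a + 537b = 435.1;  Pit 9−Pit 7: 267a − 255b = −18.2.
Solving gives a = 0.50721, b = 0.60245.
|∇z| = √(a²+b²) = 0.78753, so dip δ = arctan(0.78753) = 38.22°.
True thickness = vertical thickness × cos δ = 52.8 × cos 38.22° = 41.5 m.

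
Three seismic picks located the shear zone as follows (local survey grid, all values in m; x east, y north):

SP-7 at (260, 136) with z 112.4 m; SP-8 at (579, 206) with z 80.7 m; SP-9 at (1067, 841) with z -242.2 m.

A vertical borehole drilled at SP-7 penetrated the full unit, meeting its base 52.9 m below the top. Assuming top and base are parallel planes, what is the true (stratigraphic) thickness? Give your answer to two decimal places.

46.93 m

Let the plane be z = a·x + b·y + c.
SP-8−SP-7: 319a + 70b = −31.7;  SP-9−SP-7: 807a + 705b = −354.6.
Solving gives a = 0.01469, b = −0.51979.
|∇z| = √(a²+b²) = 0.52000, so dip δ = arctan(0.52000) = 27.47°.
True thickness = vertical thickness × cos δ = 52.9 × cos 27.47° = 46.93 m.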